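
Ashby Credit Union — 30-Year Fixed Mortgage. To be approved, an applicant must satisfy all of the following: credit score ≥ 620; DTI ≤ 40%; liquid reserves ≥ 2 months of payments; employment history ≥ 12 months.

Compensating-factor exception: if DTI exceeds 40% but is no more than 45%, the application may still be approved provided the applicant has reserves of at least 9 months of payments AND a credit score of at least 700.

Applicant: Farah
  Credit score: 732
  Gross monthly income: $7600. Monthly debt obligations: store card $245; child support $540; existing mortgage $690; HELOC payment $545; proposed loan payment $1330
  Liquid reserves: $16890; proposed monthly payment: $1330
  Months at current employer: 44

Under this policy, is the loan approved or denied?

Approved

Credit score 732 ≥ 620 (meets base)
Total debts = (245 + 540 + 690 + 545 + 1,330) = 3,350. DTI: 3,350 ÷ 7,600 = 44.1%, over the 40% base limit.
Liquid reserves cover 16,890/1,330 = 12.7 months — ≥ 2 required
Employment 44 ≥ 12 months
44.1% falls in the override range (40%–45%), so the compensating-factor test applies.
Reserves 12.7 ≥ 9 months; credit score 732 ≥ 700.
Both override conditions satisfied; DTI exception granted.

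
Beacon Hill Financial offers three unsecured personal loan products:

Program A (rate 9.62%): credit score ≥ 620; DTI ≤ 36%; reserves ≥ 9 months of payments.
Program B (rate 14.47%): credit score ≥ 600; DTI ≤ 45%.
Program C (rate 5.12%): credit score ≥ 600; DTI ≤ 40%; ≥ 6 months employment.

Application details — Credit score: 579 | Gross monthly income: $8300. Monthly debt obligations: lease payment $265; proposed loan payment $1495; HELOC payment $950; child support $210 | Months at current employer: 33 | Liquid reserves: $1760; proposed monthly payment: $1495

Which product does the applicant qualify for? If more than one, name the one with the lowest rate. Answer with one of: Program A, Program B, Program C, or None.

None

Total debts = (265 + 1,495 + 950 + 210) = 2,920; DTI = 2,920/8,300 = 35.2%.
Reserves = 1,760/1,495 = 1.2 months.
Program A: score 579 < 620; DTI 35.2% ≤ 36%; reserves 1.2 < 9 mo → does not qualify.
Program B: score 579 < 600; DTI 35.2% ≤ 45% → does not qualify.
Program C: score 579 < 600; DTI 35.2% ≤ 40%; employment 33 ≥ 6 mo → does not qualify.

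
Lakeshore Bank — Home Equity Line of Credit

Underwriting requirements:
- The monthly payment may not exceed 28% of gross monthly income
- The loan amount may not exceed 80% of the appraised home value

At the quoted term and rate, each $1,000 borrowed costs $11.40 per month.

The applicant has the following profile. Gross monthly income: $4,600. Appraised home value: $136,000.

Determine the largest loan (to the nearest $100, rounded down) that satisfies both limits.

Payment cap: 28% × $4,600 = $1,288/month.
At $11.40 per $1,000, that supports 1,288/11.40 × 1,000 ≈ $112,982 → $112,900.
LTV cap: 80% × $136,000 = $108,800 → $108,800.
Binding constraint: loan-to-value.

$108,800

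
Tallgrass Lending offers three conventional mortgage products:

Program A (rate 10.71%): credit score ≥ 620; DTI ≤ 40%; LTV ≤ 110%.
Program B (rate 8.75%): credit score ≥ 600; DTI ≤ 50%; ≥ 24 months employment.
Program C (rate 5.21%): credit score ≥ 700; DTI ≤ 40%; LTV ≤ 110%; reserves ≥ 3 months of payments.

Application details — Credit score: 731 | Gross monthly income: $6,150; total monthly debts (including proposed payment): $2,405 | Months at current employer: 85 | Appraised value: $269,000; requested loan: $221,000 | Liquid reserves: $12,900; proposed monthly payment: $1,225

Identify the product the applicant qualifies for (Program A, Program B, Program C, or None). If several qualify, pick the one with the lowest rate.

DTI = 2,405/6,150 = 39.1%.
LTV = 221,000/269,000 = 82.2%.
Reserves = 12,900/1,225 = 10.5 months.
Program A: score 731 ≥ 620; DTI 39.1% ≤ 40%; LTV 82.2% ≤ 110% → qualifies.
Program B: score 731 ≥ 600; DTI 39.1% ≤ 50%; employment 85 ≥ 24 mo → qualifies.
Program C: score 731 ≥ 700; DTI 39.1% ≤ 40%; LTV 82.2% ≤ 110%; reserves 10.5 ≥ 3 mo → qualifies.
Qualifying: Program A, Program B, Program C. Lowest rate is 5.21% → Program C.

Program C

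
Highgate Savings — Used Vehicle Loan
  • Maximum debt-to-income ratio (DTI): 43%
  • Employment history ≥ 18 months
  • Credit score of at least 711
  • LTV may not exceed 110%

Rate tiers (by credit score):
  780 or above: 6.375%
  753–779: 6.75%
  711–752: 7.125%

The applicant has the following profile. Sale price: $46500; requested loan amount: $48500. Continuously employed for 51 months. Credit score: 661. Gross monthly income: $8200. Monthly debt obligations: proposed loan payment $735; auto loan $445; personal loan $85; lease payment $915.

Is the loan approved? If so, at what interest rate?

Credit score 661 < 711 (below minimum)
Employment 51 ≥ 18 months
Loan-to-value = 48,500/46,500 = 104.3% — pass (110% max)
Total monthly debts = (735 + 445 + 85 + 915) = 2,180. DTI = 2,180/8,200 = 26.6% ≤ 43%
Not all requirements met → denied.

Denied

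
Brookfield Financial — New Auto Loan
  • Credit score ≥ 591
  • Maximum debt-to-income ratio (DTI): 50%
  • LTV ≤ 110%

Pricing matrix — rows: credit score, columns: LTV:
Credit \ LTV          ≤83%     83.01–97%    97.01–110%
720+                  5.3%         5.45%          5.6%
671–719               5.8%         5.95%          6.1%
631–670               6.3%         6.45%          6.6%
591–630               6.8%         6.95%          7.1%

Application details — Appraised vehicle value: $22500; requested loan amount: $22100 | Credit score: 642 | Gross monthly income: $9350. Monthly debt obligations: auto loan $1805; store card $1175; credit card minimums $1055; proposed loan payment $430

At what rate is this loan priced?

Credit score 642 ≥ 591; Total monthly debts = (1,805 + 1,175 + 1,055 + 430) = 4,465. Debt-to-income = 4,465/9,350 = 47.8% — meets 50% limit
LTV: 22,100 ÷ 22,500 = 98.2%, within 110% cap
Row: 642 falls in 631–670. Column: 98.2% falls in 97.01–110%. Rate = 6.6%.

6.6%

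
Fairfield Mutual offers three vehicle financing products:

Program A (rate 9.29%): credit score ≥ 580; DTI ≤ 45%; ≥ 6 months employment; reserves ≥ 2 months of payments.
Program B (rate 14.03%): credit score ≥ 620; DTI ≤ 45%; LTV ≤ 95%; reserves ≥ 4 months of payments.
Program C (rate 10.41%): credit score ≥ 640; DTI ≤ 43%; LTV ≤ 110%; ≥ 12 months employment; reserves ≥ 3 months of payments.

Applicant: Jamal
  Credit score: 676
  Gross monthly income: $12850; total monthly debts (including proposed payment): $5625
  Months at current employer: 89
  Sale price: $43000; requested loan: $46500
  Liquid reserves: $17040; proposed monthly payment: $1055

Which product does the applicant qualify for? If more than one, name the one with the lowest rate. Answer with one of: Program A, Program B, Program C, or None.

Program A

DTI = 5,625/12,850 = 43.8%.
LTV = 46,500/43,000 = 108.1%.
Reserves = 17,040/1,055 = 16.2 months.
Program A: score 676 ≥ 580; DTI 43.8% ≤ 45%; employment 89 ≥ 6 mo; reserves 16.2 ≥ 2 mo → qualifies.
Program B: score 676 ≥ 620; DTI 43.8% ≤ 45%; LTV 108.1% > 95%; reserves 16.2 ≥ 4 mo → does not qualify.
Program C: score 676 ≥ 640; DTI 43.8% > 43%; LTV 108.1% ≤ 110%; employment 89 ≥ 12 mo; reserves 16.2 ≥ 3 mo → does not qualify.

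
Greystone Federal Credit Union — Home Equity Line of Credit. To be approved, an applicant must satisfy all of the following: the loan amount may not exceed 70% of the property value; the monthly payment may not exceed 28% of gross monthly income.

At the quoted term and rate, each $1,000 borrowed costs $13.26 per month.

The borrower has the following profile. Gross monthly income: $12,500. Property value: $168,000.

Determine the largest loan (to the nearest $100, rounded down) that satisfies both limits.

Payment cap: 28% × $12,500 = $3,500/month.
At $13.26 per $1,000, that supports 3,500/13.26 × 1,000 ≈ $263,951 → $263,900.
LTV cap: 70% × $168,000 = $117,600 → $117,600.
Binding constraint: loan-to-value.

$117,600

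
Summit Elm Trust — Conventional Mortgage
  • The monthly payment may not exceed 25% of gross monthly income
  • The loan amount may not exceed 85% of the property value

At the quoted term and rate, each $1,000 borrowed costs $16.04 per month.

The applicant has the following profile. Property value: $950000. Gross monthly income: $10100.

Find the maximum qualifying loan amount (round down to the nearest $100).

Payment cap: 25% × $10,100 = $2,525/month.
At $16.04 per $1,000, that supports 2,525/16.04 × 1,000 ≈ $157,418 → $157,400.
LTV cap: 85% × $950,000 = $807,500 → $807,500.
Binding constraint: payment-to-income.

$157,400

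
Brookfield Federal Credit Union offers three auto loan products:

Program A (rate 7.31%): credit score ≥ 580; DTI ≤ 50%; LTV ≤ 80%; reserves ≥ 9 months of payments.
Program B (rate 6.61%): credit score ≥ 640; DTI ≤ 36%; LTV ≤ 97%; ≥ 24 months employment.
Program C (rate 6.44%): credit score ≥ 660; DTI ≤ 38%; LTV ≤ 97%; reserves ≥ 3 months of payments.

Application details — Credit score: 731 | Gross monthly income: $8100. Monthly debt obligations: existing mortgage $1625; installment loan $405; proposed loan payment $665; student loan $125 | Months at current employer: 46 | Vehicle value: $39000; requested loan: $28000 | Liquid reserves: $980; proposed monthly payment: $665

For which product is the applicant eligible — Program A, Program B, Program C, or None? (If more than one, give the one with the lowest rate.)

Program B

Total debts = (1,625 + 405 + 665 + 125) = 2,820; DTI = 2,820/8,100 = 34.8%.
LTV = 28,000/39,000 = 71.8%.
Reserves = 980/665 = 1.5 months.
Program A: score 731 ≥ 580; DTI 34.8% ≤ 50%; LTV 71.8% ≤ 80%; reserves 1.5 < 9 mo → does not qualify.
Program B: score 731 ≥ 640; DTI 34.8% ≤ 36%; LTV 71.8% ≤ 97%; employment 46 ≥ 24 mo → qualifies.
Program C: score 731 ≥ 660; DTI 34.8% ≤ 38%; LTV 71.8% ≤ 97%; reserves 1.5 < 3 mo → does not qualify.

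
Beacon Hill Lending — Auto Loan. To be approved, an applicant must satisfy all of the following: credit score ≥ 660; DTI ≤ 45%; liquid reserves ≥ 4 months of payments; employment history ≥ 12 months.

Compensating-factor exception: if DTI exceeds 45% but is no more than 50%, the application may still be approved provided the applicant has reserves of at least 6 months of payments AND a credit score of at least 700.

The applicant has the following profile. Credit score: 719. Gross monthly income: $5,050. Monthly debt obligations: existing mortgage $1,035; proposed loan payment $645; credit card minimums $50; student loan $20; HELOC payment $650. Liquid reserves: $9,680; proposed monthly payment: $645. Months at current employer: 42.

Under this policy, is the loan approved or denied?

Credit score 719 ≥ 660 (meets base)
Total debts = (1,035 + 645 + 50 + 20 + 650) = 2,400. DTI = 2,400/5,050 = 47.5% > 45% — standard DTI limit exceeded.
Reserves = 9,680/645 = 15.0 months ≥ 4
Employment 42 ≥ 12 months
47.5% falls in the override range (45%–50%), so the compensating-factor test applies.
Reserves 15.0 ≥ 6 months; credit score 719 ≥ 700.
Both override conditions satisfied; DTI exception granted.

Approved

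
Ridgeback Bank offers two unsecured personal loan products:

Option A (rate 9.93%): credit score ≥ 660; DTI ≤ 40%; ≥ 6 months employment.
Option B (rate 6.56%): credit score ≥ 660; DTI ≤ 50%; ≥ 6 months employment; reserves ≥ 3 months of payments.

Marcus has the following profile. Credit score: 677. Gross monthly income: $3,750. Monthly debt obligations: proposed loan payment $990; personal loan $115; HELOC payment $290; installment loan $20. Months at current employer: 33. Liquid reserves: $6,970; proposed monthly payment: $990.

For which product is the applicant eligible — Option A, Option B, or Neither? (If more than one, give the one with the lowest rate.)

Option B

Total debts = (990 + 115 + 290 + 20) = 1,415; DTI = 1,415/3,750 = 37.7%.
Reserves = 6,970/990 = 7.0 months.
Option A: score 677 ≥ 660; DTI 37.7% ≤ 40%; employment 33 ≥ 6 mo → qualifies.
Option B: score 677 ≥ 660; DTI 37.7% ≤ 50%; employment 33 ≥ 6 mo; reserves 7.0 ≥ 3 mo → qualifies.
Qualifying: Option A, Option B. Lowest rate is 6.56% → Option B.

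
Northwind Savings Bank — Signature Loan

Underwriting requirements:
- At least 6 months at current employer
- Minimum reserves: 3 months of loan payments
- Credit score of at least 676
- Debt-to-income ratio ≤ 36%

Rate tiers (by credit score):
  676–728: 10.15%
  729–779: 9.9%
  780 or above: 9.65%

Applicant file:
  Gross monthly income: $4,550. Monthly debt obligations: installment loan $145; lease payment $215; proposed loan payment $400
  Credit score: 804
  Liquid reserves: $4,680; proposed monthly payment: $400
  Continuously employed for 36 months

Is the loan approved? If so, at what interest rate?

Credit score 804 ≥ 676 (meets minimum)
Employment 36 ≥ 6 months
Total monthly debts = (145 + 215 + 400) = 760. DTI = 760/4,550 = 16.7% ≤ 36%
Liquid reserves cover 4,680/400 = 11.7 months — ≥ 3 required
All requirements met. Score 804 falls in the 780 or above tier → 9.65%.

Approved at 9.65%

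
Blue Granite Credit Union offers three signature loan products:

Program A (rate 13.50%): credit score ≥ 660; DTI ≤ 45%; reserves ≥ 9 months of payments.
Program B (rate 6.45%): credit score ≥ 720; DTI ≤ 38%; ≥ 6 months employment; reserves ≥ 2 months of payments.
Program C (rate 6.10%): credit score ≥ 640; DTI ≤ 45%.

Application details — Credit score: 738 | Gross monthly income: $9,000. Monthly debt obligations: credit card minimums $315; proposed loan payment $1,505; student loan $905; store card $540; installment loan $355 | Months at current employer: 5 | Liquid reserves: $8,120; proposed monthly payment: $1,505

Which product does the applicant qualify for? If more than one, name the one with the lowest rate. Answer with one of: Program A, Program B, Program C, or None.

Program C

Total debts = (315 + 1,505 + 905 + 540 + 355) = 3,620; DTI = 3,620/9,000 = 40.2%.
Reserves = 8,120/1,505 = 5.4 months.
Program A: score 738 ≥ 660; DTI 40.2% ≤ 45%; reserves 5.4 < 9 mo → does not qualify.
Program B: score 738 ≥ 720; DTI 40.2% > 38%; employment 5 < 6 mo; reserves 5.4 ≥ 2 mo → does not qualify.
Program C: score 738 ≥ 640; DTI 40.2% ≤ 45% → qualifies.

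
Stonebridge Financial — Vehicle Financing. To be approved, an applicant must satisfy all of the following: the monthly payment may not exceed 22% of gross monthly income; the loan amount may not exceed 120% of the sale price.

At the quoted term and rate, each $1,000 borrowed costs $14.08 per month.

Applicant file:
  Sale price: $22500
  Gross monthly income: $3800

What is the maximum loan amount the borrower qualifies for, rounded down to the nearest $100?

Payment cap: 22% × $3,800 = $836/month.
At $14.08 per $1,000, that supports 836/14.08 × 1,000 ≈ $59,375 → $59,300.
LTV cap: 120% × $22,500 = $27,000 → $27,000.
Binding constraint: loan-to-value.

$27,000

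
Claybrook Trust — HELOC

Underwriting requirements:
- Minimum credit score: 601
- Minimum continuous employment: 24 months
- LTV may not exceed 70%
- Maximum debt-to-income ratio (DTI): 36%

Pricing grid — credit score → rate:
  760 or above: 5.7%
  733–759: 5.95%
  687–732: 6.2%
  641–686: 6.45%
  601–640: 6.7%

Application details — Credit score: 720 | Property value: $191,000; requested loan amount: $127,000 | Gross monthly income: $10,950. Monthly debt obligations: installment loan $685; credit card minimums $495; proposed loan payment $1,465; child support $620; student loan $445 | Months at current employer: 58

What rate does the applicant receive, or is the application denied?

Credit score 720 ≥ 601 (meets minimum)
LTV = 127,000/191,000 = 66.5% ≤ 70%
Employment 58 ≥ 24 months
Total monthly debts = (685 + 495 + 1,465 + 620 + 445) = 3,710. DTI: 3,710 ÷ 10,950 = 33.9%, within the 36% cap
All requirements met. Score 720 falls in the 687–732 tier → 6.2%.

Approved at 6.2%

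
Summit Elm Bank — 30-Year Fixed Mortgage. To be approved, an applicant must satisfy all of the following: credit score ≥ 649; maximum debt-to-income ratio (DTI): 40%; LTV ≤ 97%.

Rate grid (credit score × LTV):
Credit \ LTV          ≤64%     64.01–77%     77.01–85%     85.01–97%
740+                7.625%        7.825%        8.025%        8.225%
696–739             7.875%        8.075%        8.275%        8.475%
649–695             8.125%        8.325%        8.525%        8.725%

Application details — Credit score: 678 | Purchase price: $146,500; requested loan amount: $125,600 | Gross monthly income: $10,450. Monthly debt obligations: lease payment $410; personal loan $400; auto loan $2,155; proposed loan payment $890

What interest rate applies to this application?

Credit score 678 ≥ 649; Total monthly debts = (410 + 400 + 2,155 + 890) = 3,855. DTI = 3,855/10,450 = 36.9% ≤ 40%
LTV = 125,600/146,500 = 85.7% ≤ 97%
Credit 678 → row 649–695; LTV 85.7% → column 85.01–97%. Grid cell → 8.725%.

8.725%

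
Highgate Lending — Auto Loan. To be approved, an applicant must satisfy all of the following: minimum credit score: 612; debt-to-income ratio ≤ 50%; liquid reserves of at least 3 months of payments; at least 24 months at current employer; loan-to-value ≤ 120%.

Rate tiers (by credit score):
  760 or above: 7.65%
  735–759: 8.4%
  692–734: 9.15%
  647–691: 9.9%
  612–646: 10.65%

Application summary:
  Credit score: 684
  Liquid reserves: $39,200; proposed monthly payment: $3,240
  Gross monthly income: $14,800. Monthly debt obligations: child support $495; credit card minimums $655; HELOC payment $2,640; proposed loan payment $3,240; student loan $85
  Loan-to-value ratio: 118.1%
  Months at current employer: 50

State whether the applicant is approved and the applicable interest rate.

Approved at 9.9%

Credit score 684 ≥ 612 (meets minimum)
Employment 50 ≥ 24 months
LTV 118.1% — within 120%
Total monthly debts = (495 + 655 + 2,640 + 3,240 + 85) = 7,115. DTI = 7,115/14,800 = 48.1% ≤ 50%
Liquid reserves cover 39,200/3,240 = 12.1 months — ≥ 3 required
All requirements met. Score 684 falls in the 647–691 tier → 9.9%.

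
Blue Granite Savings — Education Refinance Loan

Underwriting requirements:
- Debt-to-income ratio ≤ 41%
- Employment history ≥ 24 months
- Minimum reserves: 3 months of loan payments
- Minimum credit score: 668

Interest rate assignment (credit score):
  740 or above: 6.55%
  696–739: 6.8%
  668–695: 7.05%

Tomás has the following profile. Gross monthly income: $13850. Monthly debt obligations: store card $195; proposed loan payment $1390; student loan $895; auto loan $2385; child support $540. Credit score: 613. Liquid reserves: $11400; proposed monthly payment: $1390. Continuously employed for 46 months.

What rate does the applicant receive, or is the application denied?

Denied

Credit score 613 < 668 (below minimum)
Reserves = 11,400/1,390 = 8.2 months ≥ 3
Employment 46 ≥ 24 months
Total monthly debts = (195 + 1,390 + 895 + 2,385 + 540) = 5,405. Debt-to-income = 5,405/13,850 = 39% — meets 41% limit
Not all requirements met → denied.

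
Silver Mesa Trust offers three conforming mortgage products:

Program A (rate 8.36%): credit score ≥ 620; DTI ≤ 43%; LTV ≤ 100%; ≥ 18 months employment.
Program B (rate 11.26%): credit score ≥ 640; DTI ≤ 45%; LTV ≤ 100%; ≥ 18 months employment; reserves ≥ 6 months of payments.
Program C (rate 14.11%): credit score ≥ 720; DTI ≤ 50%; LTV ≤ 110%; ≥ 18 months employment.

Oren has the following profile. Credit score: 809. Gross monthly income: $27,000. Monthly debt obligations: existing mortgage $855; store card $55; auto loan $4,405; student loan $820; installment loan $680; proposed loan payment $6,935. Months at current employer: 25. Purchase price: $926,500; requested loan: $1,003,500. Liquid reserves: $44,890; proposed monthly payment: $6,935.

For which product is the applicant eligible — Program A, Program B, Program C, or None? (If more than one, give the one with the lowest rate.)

None

Total debts = (855 + 55 + 4,405 + 820 + 680 + 6,935) = 13,750; DTI = 13,750/27,000 = 50.9%.
LTV = 1,003,500/926,500 = 108.3%.
Reserves = 44,890/6,935 = 6.5 months.
Program A: score 809 ≥ 620; DTI 50.9% > 43%; LTV 108.3% > 100%; employment 25 ≥ 18 mo → does not qualify.
Program B: score 809 ≥ 640; DTI 50.9% > 45%; LTV 108.3% > 100%; employment 25 ≥ 18 mo; reserves 6.5 ≥ 6 mo → does not qualify.
Program C: score 809 ≥ 720; DTI 50.9% > 50%; LTV 108.3% ≤ 110%; employment 25 ≥ 18 mo → does not qualify.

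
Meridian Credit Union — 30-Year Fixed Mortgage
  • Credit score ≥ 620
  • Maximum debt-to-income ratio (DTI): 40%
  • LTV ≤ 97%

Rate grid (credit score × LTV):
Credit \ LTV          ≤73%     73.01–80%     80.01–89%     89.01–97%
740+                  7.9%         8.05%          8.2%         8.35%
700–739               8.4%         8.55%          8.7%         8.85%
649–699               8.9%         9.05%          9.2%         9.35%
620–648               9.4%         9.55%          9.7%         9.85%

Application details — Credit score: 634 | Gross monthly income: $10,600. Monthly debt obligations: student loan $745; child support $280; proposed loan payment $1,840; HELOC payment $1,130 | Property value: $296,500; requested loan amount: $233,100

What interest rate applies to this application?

9.55%

Credit score 634 ≥ 620; Total monthly debts = (745 + 280 + 1,840 + 1,130) = 3,995. DTI: 3,995 ÷ 10,600 = 37.7%, within the 40% cap
LTV = 233,100/296,500 = 78.6% ≤ 97%
Credit 634 → row 620–648; LTV 78.6% → column 73.01–80%. Grid cell → 9.55%.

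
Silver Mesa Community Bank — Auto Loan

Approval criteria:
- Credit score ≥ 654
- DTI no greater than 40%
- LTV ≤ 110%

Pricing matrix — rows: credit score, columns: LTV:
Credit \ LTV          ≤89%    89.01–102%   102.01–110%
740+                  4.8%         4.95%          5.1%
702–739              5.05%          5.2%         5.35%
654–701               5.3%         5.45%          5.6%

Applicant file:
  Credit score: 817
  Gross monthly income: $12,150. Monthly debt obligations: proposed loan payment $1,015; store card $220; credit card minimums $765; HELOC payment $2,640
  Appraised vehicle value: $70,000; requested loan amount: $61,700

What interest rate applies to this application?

Credit score 817 ≥ 654; Total monthly debts = (1,015 + 220 + 765 + 2,640) = 4,640. DTI: 4,640 ÷ 12,150 = 38.2%, within the 40% cap
LTV: 61,700 ÷ 70,000 = 88.1%, within 110% cap
Row: 817 falls in 740+. Column: 88.1% falls in ≤89%. Rate = 4.8%.

4.8%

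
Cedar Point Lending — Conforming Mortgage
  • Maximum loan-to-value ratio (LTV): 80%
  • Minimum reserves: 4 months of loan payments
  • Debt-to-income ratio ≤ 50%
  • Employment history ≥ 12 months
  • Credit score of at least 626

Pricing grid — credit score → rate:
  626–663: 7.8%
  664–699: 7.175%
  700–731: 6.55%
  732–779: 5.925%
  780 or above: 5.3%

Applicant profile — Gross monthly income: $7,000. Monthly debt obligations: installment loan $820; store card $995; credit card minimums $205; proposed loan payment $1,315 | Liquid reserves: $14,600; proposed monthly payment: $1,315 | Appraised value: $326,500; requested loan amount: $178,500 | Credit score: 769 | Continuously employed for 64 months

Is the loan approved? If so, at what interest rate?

Credit score 769 ≥ 626 (meets minimum)
Employment 64 ≥ 12 months
Reserves: 14,600 ÷ 1,315 = 11.1 months (meets 4-month minimum)
Total monthly debts = (820 + 995 + 205 + 1,315) = 3,335. DTI = 3,335/7,000 = 47.6% ≤ 50%
LTV: 178,500 ÷ 326,500 = 54.7%, within 80% cap
All requirements met. Score 769 falls in the 732–779 tier → 5.925%.

Approved at 5.925%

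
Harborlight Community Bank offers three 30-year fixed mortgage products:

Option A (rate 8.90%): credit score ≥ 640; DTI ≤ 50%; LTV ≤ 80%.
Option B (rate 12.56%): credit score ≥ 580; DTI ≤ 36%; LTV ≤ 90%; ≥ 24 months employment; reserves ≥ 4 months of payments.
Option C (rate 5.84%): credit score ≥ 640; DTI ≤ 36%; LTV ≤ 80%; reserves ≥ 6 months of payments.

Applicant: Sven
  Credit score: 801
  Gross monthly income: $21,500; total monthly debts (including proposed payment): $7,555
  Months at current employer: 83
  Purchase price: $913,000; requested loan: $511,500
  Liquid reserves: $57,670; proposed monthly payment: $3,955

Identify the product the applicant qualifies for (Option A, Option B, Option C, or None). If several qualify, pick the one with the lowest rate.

Option C

DTI = 7,555/21,500 = 35.1%.
LTV = 511,500/913,000 = 56%.
Reserves = 57,670/3,955 = 14.6 months.
Option A: score 801 ≥ 640; DTI 35.1% ≤ 50%; LTV 56% ≤ 80% → qualifies.
Option B: score 801 ≥ 580; DTI 35.1% ≤ 36%; LTV 56% ≤ 90%; employment 83 ≥ 24 mo; reserves 14.6 ≥ 4 mo → qualifies.
Option C: score 801 ≥ 640; DTI 35.1% ≤ 36%; LTV 56% ≤ 80%; reserves 14.6 ≥ 6 mo → qualifies.
Qualifying: Option A, Option B, Option C. Lowest rate is 5.84% → Option C.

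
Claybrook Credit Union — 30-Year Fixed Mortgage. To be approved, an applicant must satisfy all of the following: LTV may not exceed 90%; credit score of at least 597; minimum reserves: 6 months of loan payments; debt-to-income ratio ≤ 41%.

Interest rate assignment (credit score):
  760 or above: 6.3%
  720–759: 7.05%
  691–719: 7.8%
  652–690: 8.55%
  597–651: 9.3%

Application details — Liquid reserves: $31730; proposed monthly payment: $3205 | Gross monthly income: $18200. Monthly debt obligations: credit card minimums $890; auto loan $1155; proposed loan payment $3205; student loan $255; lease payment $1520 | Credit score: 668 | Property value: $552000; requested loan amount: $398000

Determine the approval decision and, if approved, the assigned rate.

Credit score 668 ≥ 597 (meets minimum)
Total monthly debts = (890 + 1,155 + 3,205 + 255 + 1,520) = 7,025. DTI: 7,025 ÷ 18,200 = 38.6%, within the 41% cap
Liquid reserves cover 31,730/3,205 = 9.9 months — ≥ 6 required
Loan-to-value = 398,000/552,000 = 72.1% — pass (90% max)
All requirements met. Score 668 falls in the 652–690 tier → 8.55%.

Approved at 8.55%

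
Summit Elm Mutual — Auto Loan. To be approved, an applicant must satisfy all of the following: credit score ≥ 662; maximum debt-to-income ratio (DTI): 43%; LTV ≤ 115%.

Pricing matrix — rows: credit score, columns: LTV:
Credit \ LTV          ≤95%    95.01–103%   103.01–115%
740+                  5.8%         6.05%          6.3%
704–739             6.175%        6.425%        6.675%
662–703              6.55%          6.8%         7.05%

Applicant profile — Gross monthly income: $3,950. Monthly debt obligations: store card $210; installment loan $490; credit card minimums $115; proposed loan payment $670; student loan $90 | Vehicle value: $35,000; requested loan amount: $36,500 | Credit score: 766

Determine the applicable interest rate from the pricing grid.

6.3%

Credit score 766 ≥ 662; Total monthly debts = (210 + 490 + 115 + 670 + 90) = 1,575. DTI: 1,575 ÷ 3,950 = 39.9%, within the 43% cap
LTV = 36,500/35,000 = 104.3% ≤ 115%
Score 766 is in the 740+ band; LTV 104.3% is in the 103.01–115% band → 6.3%.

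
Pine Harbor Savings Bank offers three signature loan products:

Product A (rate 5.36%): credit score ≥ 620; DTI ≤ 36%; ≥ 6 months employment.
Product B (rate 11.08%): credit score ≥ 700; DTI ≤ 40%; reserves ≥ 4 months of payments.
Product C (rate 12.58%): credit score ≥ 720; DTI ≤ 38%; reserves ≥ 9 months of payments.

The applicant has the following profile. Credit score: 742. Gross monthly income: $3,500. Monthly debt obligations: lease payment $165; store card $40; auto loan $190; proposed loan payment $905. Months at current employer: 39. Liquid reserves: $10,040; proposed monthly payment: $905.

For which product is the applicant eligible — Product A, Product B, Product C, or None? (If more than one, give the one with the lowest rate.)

Product B

Total debts = (165 + 40 + 190 + 905) = 1,300; DTI = 1,300/3,500 = 37.1%.
Reserves = 10,040/905 = 11.1 months.
Product A: score 742 ≥ 620; DTI 37.1% > 36%; employment 39 ≥ 6 mo → does not qualify.
Product B: score 742 ≥ 700; DTI 37.1% ≤ 40%; reserves 11.1 ≥ 4 mo → qualifies.
Product C: score 742 ≥ 720; DTI 37.1% ≤ 38%; reserves 11.1 ≥ 9 mo → qualifies.
Qualifying: Product B, Product C. Lowest rate is 11.08% → Product B.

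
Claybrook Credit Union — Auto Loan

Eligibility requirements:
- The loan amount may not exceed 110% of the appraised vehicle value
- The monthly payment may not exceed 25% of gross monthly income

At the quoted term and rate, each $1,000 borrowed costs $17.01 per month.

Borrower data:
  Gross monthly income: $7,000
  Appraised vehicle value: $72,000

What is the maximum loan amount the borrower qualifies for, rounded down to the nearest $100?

Payment cap: 25% × $7,000 = $1,750/month.
At $17.01 per $1,000, that supports 1,750/17.01 × 1,000 ≈ $102,880 → $102,800.
LTV cap: 110% × $72,000 = $79,200 → $79,200.
Binding constraint: loan-to-value.

$79,200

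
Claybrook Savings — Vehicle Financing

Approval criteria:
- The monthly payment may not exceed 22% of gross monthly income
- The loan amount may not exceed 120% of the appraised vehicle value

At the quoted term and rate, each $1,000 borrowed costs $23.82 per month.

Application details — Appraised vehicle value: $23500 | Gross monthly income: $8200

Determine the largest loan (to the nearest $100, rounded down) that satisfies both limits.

Payment cap: 22% × $8,200 = $1,804/month.
At $23.82 per $1,000, that supports 1,804/23.82 × 1,000 ≈ $75,734 → $75,700.
LTV cap: 120% × $23,500 = $28,200 → $28,200.
Binding constraint: loan-to-value.

$28,200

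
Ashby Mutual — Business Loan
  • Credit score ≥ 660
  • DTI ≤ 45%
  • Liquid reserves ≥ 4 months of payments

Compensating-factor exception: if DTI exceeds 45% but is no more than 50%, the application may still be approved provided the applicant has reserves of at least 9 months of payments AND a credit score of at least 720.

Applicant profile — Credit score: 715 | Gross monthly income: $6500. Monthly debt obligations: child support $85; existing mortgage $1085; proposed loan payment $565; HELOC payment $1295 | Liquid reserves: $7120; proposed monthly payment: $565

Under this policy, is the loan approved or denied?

Credit score 715 ≥ 660 (meets base)
Total debts = (85 + 1,085 + 565 + 1,295) = 3,030. DTI = 3,030/6,500 = 46.6% > 45% — standard DTI limit exceeded.
Reserves = 7,120/565 = 12.6 months ≥ 4
46.6% falls in the override range (45%–50%), so the compensating-factor test applies.
Reserves 12.6 ≥ 9 months; credit score 715 < 720.
Override conditions not both satisfied; exception does not apply.

Denied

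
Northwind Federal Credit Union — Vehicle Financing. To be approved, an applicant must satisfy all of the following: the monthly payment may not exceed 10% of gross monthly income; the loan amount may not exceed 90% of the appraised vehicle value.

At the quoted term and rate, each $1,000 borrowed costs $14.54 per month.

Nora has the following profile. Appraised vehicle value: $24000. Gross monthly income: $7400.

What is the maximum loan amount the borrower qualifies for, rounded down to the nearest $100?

$21,600

Payment cap: 10% × $7,400 = $740/month.
At $14.54 per $1,000, that supports 740/14.54 × 1,000 ≈ $50,894 → $50,800.
LTV cap: 90% × $24,000 = $21,600 → $21,600.
Binding constraint: loan-to-value.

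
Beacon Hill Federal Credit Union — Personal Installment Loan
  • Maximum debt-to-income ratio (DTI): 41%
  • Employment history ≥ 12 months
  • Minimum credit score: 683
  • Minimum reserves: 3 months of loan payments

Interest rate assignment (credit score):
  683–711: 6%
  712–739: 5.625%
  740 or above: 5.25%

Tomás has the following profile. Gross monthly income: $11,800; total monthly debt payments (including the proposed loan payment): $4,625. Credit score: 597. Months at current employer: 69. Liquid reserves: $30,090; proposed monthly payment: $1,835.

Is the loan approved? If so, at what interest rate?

Credit score 597 < 683 (below minimum)
DTI: 4,625 ÷ 11,800 = 39.2%, within the 41% cap
Employment 69 ≥ 12 months
Reserves = 30,090/1,835 = 16.4 months ≥ 3
Not all requirements met → denied.

Denied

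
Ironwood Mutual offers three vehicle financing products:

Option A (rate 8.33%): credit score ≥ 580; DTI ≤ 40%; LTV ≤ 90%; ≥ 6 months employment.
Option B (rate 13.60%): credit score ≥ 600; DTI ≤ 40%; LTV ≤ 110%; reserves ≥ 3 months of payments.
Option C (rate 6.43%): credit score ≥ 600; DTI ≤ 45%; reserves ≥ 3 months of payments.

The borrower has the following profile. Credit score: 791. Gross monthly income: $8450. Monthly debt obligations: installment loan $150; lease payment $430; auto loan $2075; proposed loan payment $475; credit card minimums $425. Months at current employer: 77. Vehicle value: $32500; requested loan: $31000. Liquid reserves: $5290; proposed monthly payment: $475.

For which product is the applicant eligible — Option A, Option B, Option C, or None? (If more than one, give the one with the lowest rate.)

Option C

Total debts = (150 + 430 + 2,075 + 475 + 425) = 3,555; DTI = 3,555/8,450 = 42.1%.
LTV = 31,000/32,500 = 95.4%.
Reserves = 5,290/475 = 11.1 months.
Option A: score 791 ≥ 580; DTI 42.1% > 40%; LTV 95.4% > 90%; employment 77 ≥ 6 mo → does not qualify.
Option B: score 791 ≥ 600; DTI 42.1% > 40%; LTV 95.4% ≤ 110%; reserves 11.1 ≥ 3 mo → does not qualify.
Option C: score 791 ≥ 600; DTI 42.1% ≤ 45%; reserves 11.1 ≥ 3 mo → qualifies.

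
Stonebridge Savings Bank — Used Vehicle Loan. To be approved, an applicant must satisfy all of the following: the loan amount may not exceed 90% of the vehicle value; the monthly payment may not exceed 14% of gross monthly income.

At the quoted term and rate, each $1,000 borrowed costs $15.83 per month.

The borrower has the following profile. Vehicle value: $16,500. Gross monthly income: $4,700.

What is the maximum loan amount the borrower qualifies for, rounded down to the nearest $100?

$14,800

Payment cap: 14% × $4,700 = $658/month.
At $15.83 per $1,000, that supports 658/15.83 × 1,000 ≈ $41,566 → $41,500.
LTV cap: 90% × $16,500 = $14,850 → $14,800.
Binding constraint: loan-to-value.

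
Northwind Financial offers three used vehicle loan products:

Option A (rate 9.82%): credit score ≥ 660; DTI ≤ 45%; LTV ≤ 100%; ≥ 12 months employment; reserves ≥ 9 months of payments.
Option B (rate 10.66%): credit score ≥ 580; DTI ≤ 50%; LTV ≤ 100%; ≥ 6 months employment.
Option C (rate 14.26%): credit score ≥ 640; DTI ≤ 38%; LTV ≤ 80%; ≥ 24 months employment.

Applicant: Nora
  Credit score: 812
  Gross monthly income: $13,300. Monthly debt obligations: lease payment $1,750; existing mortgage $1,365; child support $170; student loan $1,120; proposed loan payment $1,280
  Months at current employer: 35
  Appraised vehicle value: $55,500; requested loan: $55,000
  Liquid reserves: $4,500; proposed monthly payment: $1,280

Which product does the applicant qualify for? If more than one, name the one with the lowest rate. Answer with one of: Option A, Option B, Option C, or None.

Total debts = (1,750 + 1,365 + 170 + 1,120 + 1,280) = 5,685; DTI = 5,685/13,300 = 42.7%.
LTV = 55,000/55,500 = 99.1%.
Reserves = 4,500/1,280 = 3.5 months.
Option A: score 812 ≥ 660; DTI 42.7% ≤ 45%; LTV 99.1% ≤ 100%; employment 35 ≥ 12 mo; reserves 3.5 < 9 mo → does not qualify.
Option B: score 812 ≥ 580; DTI 42.7% ≤ 50%; LTV 99.1% ≤ 100%; employment 35 ≥ 6 mo → qualifies.
Option C: score 812 ≥ 640; DTI 42.7% > 38%; LTV 99.1% > 80%; employment 35 ≥ 24 mo → does not qualify.

Option B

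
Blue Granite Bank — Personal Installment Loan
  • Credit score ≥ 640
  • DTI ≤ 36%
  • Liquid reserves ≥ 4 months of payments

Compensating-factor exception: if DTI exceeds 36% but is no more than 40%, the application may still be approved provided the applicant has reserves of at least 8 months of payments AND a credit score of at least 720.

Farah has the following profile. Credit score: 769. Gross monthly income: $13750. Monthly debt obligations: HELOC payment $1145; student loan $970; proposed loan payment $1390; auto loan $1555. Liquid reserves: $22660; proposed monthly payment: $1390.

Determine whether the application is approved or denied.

Approved

Credit score 769 ≥ 640 (meets base)
Total debts = (1,145 + 970 + 1,390 + 1,555) = 5,060. DTI: 5,060 ÷ 13,750 = 36.8%, over the 36% base limit.
Liquid reserves cover 22,660/1,390 = 16.3 months — ≥ 4 required
DTI 36.8% is within the 36%–40% exception band; checking compensating factors.
Override check — reserves: 16.3 mo (ok); score: 769 (ok).
Both override conditions satisfied; DTI exception granted.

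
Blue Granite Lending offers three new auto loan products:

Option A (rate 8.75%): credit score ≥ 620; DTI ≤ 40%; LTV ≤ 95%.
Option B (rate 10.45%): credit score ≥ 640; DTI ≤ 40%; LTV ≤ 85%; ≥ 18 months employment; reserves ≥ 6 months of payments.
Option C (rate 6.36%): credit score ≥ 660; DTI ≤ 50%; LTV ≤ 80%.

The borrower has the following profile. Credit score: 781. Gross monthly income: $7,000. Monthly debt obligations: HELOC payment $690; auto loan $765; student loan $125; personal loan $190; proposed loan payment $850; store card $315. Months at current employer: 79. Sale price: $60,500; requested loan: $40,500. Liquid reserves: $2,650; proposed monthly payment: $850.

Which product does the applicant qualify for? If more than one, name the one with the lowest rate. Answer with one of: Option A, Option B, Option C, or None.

Total debts = (690 + 765 + 125 + 190 + 850 + 315) = 2,935; DTI = 2,935/7,000 = 41.9%.
LTV = 40,500/60,500 = 66.9%.
Reserves = 2,650/850 = 3.1 months.
Option A: score 781 ≥ 620; DTI 41.9% > 40%; LTV 66.9% ≤ 95% → does not qualify.
Option B: score 781 ≥ 640; DTI 41.9% > 40%; LTV 66.9% ≤ 85%; employment 79 ≥ 18 mo; reserves 3.1 < 6 mo → does not qualify.
Option C: score 781 ≥ 660; DTI 41.9% ≤ 50%; LTV 66.9% ≤ 80% → qualifies.

Option C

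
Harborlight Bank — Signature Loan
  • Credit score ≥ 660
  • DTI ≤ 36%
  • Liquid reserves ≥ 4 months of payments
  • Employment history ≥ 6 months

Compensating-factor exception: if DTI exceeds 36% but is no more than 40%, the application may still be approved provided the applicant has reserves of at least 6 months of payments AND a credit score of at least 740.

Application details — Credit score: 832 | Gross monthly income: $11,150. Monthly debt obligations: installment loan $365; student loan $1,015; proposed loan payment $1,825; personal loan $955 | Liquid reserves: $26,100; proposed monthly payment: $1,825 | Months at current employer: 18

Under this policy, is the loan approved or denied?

Approved

Credit score 832 ≥ 660 (meets base)
Total debts = (365 + 1,015 + 1,825 + 955) = 4,160. DTI = 4,160/11,150 = 37.3% > 36% — standard DTI limit exceeded.
Reserves: 26,100 ÷ 1,825 = 14.3 months (meets 4-month minimum)
Employment 18 ≥ 6 months
37.3% falls in the override range (36%–40%), so the compensating-factor test applies.
Override check — reserves: 14.3 mo (ok); score: 832 (ok).
Both override conditions satisfied; DTI exception granted.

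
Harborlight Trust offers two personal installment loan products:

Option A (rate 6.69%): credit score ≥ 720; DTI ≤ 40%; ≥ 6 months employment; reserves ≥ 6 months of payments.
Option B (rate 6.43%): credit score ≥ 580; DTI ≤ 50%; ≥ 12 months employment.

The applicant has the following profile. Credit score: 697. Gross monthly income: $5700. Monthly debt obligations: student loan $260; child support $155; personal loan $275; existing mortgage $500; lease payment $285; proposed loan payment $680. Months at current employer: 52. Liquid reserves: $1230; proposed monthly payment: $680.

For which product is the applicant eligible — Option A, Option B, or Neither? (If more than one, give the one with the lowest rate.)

Total debts = (260 + 155 + 275 + 500 + 285 + 680) = 2,155; DTI = 2,155/5,700 = 37.8%.
Reserves = 1,230/680 = 1.8 months.
Option A: score 697 < 720; DTI 37.8% ≤ 40%; employment 52 ≥ 6 mo; reserves 1.8 < 6 mo → does not qualify.
Option B: score 697 ≥ 580; DTI 37.8% ≤ 50%; employment 52 ≥ 12 mo → qualifies.

Option B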